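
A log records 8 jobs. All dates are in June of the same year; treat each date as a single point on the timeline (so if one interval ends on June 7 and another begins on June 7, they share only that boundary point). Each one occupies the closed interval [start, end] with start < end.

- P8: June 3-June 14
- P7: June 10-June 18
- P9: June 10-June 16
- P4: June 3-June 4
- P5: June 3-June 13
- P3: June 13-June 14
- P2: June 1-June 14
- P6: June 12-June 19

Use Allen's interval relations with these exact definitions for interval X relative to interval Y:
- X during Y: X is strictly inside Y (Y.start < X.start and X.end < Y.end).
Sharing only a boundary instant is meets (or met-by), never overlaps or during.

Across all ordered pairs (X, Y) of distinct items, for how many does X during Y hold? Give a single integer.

5

Checking all 56 ordered pairs for relation 'during'; matching pairs in alphabetical order:
(P3, P6): P3 during P6 ✓
(P3, P7): P3 during P7 ✓
(P3, P9): P3 during P9 ✓
(P4, P2): P4 during P2 ✓
(P5, P2): P5 during P2 ✓
Count: 5.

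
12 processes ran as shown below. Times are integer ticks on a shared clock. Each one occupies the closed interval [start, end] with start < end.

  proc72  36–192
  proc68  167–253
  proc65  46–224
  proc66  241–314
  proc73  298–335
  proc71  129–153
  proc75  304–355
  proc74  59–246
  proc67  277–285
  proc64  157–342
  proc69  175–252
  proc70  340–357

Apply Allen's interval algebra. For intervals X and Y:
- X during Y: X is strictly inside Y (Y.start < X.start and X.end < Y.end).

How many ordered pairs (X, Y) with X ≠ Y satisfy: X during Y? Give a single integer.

10

Checking all 132 ordered pairs for relation 'during'; matching pairs in alphabetical order:
(proc66, proc64): proc66 during proc64 ✓
(proc67, proc64): proc67 during proc64 ✓
(proc67, proc66): proc67 during proc66 ✓
(proc68, proc64): proc68 during proc64 ✓
(proc69, proc64): proc69 during proc64 ✓
(proc69, proc68): proc69 during proc68 ✓
(proc71, proc65): proc71 during proc65 ✓
(proc71, proc72): proc71 during proc72 ✓
(proc71, proc74): proc71 during proc74 ✓
(proc73, proc64): proc73 during proc64 ✓
Count: 10.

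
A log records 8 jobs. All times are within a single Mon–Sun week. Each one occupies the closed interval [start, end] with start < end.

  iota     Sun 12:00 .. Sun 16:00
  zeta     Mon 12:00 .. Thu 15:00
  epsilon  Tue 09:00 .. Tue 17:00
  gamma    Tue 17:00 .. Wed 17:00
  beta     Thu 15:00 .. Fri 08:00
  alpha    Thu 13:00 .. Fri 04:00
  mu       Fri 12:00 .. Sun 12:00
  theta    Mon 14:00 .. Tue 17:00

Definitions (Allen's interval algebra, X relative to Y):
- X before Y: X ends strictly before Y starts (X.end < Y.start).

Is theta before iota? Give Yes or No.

Yes

theta = [Mon 14:00, Tue 17:00], iota = [Sun 12:00, Sun 16:00].
Actual relation of theta to iota: before.
Asked whether 'before' holds → Yes.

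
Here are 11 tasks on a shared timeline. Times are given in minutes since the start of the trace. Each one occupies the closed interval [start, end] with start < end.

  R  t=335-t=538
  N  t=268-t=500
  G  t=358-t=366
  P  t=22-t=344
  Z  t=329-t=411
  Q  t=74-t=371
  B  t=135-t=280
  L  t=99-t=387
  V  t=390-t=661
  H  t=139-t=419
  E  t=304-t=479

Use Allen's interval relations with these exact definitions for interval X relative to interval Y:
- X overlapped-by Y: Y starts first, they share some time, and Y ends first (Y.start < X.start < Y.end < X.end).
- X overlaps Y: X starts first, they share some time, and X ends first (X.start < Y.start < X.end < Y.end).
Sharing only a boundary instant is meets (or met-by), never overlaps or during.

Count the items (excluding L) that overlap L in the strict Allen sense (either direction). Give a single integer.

7

Target L = [t=99, t=387].
B [t=135, t=280] → during → no.
E [t=304, t=479] → overlapped-by → counts.
G [t=358, t=366] → during → no.
H [t=139, t=419] → overlapped-by → counts.
N [t=268, t=500] → overlapped-by → counts.
P [t=22, t=344] → overlaps → counts.
Q [t=74, t=371] → overlaps → counts.
R [t=335, t=538] → overlapped-by → counts.
V [t=390, t=661] → after → no.
Z [t=329, t=411] → overlapped-by → counts.
Total: 7.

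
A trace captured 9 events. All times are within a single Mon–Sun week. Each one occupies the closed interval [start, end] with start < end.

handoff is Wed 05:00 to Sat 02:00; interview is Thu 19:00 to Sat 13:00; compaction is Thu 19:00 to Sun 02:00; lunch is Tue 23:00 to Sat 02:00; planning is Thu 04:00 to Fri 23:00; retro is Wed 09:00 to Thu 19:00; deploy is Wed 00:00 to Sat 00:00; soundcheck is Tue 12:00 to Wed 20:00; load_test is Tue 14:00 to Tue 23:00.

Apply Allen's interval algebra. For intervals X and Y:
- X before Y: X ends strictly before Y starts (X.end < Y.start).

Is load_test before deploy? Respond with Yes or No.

load_test = [Tue 14:00, Tue 23:00], deploy = [Wed 00:00, Sat 00:00].
Actual relation of load_test to deploy: before.
Asked whether 'before' holds → Yes.

Yes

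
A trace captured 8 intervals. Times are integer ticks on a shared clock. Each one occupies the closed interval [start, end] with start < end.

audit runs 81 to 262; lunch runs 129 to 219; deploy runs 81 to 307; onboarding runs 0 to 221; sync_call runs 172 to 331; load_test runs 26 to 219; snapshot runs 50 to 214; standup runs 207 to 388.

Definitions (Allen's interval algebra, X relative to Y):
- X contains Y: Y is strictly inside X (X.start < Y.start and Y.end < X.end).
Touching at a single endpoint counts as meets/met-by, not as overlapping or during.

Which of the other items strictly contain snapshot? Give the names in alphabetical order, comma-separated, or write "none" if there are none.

load_test, onboarding

Target snapshot = [50, 214].
audit [81, 262] → overlapped-by → no.
deploy [81, 307] → overlapped-by → no.
load_test [26, 219] → contains → yes.
lunch [129, 219] → overlapped-by → no.
onboarding [0, 221] → contains → yes.
standup [207, 388] → overlapped-by → no.
sync_call [172, 331] → overlapped-by → no.
Result: load_test, onboarding.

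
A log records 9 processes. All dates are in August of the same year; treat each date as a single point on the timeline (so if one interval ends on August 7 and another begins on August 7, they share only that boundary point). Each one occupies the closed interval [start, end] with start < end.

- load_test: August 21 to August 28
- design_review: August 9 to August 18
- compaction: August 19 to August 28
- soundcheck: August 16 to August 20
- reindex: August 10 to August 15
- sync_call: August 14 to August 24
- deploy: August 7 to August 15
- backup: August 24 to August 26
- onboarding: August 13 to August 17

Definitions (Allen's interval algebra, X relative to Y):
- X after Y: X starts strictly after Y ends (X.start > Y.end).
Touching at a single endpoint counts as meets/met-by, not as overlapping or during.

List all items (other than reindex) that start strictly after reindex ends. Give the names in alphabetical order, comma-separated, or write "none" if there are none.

backup, compaction, load_test, soundcheck

Target reindex = [August 10, August 15].
backup [August 24, August 26] → after → yes.
compaction [August 19, August 28] → after → yes.
deploy [August 7, August 15] → finished-by → no.
design_review [August 9, August 18] → contains → no.
load_test [August 21, August 28] → after → yes.
onboarding [August 13, August 17] → overlapped-by → no.
soundcheck [August 16, August 20] → after → yes.
sync_call [August 14, August 24] → overlapped-by → no.
Result: backup, compaction, load_test, soundcheck.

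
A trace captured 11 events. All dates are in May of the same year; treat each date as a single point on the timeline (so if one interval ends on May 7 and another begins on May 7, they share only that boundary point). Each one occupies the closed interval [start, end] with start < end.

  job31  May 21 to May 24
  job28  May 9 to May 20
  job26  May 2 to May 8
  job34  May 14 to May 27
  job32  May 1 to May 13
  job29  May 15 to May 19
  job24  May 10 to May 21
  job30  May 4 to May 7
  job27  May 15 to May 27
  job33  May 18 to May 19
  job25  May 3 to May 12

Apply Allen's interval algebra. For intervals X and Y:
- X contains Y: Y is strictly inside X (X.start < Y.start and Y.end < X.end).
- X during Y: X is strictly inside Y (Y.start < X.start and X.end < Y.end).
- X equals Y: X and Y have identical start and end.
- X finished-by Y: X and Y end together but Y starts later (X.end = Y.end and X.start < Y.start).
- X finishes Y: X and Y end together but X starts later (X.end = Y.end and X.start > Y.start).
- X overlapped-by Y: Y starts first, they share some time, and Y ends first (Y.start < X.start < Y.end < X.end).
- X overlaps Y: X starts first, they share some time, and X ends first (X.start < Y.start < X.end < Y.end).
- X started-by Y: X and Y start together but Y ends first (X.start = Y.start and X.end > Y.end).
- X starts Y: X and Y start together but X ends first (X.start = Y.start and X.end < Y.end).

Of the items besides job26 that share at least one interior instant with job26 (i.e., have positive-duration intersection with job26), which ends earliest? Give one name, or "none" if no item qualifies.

Target job26 = [May 2, May 8].
job24 [May 10, May 21] → after → excluded.
job25 [May 3, May 12] → overlapped-by → candidate.
job27 [May 15, May 27] → after → excluded.
job28 [May 9, May 20] → after → excluded.
job29 [May 15, May 19] → after → excluded.
job30 [May 4, May 7] → during → candidate.
job31 [May 21, May 24] → after → excluded.
job32 [May 1, May 13] → contains → candidate.
job33 [May 18, May 19] → after → excluded.
job34 [May 14, May 27] → after → excluded.
Among candidates, earliest end is May 7 → job30.

job30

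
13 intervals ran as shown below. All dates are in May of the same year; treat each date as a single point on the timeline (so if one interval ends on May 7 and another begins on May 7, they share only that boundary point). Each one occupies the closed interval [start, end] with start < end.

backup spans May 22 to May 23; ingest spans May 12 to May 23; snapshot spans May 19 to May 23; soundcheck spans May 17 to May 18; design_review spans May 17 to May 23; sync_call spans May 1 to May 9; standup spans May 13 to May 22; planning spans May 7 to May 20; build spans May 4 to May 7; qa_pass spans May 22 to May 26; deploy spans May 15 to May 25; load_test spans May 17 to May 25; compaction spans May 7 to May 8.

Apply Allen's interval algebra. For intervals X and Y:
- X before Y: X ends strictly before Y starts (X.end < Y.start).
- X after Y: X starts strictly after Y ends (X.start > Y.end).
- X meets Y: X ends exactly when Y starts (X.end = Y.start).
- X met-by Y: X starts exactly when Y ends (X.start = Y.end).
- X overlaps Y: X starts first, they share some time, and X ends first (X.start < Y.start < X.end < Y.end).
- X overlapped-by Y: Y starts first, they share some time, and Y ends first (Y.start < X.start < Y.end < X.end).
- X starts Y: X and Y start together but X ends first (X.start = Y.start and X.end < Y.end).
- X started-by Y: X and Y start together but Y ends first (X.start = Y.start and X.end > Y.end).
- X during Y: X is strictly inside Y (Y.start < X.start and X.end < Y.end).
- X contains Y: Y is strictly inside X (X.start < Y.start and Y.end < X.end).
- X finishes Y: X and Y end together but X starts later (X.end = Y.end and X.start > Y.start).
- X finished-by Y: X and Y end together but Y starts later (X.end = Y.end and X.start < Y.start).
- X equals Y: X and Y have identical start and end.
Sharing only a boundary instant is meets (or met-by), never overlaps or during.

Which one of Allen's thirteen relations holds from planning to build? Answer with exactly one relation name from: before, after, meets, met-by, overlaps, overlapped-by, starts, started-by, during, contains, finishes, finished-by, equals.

met-by

planning = [May 7, May 20]; build = [May 4, May 7].
Compare endpoints: planning.start > build.start, planning.start = build.end, planning.end > build.start, planning.end > build.end.
That pattern is 'met-by'.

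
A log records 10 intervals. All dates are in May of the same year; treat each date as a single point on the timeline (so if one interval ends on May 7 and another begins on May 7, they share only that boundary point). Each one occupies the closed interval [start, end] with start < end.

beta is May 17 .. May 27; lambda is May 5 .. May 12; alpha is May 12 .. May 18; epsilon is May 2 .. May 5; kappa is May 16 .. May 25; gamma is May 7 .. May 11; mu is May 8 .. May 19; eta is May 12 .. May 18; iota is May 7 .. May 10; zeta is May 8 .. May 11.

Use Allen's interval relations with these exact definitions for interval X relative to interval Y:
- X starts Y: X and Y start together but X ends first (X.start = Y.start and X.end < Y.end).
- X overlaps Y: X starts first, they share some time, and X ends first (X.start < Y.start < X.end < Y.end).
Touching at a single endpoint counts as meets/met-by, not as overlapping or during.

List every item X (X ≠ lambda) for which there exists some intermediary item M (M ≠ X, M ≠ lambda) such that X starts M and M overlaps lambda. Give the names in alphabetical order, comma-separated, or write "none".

none

Target lambda = [May 5, May 12].
Intermediaries M with M overlaps lambda: none.
Union: none.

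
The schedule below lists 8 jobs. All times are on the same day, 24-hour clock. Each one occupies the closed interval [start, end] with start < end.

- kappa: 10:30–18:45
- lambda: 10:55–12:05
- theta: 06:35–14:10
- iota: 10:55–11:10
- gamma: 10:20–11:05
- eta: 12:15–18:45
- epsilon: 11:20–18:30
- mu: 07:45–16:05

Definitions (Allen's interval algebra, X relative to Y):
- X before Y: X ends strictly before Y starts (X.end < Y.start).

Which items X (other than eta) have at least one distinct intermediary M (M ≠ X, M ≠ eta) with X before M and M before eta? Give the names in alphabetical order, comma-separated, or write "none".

Target eta = [12:15, 18:45].
Intermediaries M with M before eta: gamma, iota, lambda.
Via gamma — items with X before gamma: none.
Via iota — items with X before iota: none.
Via lambda — items with X before lambda: none.
Union: none.

none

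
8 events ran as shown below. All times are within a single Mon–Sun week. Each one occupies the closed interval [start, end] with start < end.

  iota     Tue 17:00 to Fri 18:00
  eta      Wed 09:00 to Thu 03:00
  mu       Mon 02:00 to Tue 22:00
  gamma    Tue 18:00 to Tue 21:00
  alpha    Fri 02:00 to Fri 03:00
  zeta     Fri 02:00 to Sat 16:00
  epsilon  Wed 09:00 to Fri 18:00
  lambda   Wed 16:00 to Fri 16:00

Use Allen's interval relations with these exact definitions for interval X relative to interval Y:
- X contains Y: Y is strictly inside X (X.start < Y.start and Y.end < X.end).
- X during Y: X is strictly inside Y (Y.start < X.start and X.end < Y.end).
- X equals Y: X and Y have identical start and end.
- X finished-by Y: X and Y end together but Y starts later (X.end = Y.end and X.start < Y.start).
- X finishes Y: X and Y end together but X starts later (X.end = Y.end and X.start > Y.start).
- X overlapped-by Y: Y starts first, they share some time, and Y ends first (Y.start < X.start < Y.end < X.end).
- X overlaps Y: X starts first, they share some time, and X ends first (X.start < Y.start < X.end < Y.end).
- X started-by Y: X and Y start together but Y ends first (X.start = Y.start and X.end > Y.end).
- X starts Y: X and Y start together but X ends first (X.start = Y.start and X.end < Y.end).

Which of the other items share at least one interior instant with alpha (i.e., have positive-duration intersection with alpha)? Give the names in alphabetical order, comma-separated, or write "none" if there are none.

Target alpha = [Fri 02:00, Fri 03:00].
epsilon [Wed 09:00, Fri 18:00] → contains → yes.
eta [Wed 09:00, Thu 03:00] → before → no.
gamma [Tue 18:00, Tue 21:00] → before → no.
iota [Tue 17:00, Fri 18:00] → contains → yes.
lambda [Wed 16:00, Fri 16:00] → contains → yes.
mu [Mon 02:00, Tue 22:00] → before → no.
zeta [Fri 02:00, Sat 16:00] → started-by → yes.
Result: epsilon, iota, lambda, zeta.

epsilon, iota, lambda, zeta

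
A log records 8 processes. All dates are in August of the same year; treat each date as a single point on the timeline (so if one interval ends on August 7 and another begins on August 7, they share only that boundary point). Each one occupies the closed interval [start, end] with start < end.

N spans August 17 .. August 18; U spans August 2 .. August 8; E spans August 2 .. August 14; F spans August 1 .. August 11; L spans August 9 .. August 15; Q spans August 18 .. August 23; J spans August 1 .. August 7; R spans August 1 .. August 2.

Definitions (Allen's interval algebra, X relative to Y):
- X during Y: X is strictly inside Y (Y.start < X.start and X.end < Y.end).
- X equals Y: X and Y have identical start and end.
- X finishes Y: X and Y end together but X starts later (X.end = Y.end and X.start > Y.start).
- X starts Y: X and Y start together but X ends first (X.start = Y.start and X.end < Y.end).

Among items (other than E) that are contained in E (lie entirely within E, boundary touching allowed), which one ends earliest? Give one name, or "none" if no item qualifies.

Target E = [August 2, August 14].
F [August 1, August 11] → overlaps → excluded.
J [August 1, August 7] → overlaps → excluded.
L [August 9, August 15] → overlapped-by → excluded.
N [August 17, August 18] → after → excluded.
Q [August 18, August 23] → after → excluded.
R [August 1, August 2] → meets → excluded.
U [August 2, August 8] → starts → candidate.
Among candidates, earliest end is August 8 → U.

U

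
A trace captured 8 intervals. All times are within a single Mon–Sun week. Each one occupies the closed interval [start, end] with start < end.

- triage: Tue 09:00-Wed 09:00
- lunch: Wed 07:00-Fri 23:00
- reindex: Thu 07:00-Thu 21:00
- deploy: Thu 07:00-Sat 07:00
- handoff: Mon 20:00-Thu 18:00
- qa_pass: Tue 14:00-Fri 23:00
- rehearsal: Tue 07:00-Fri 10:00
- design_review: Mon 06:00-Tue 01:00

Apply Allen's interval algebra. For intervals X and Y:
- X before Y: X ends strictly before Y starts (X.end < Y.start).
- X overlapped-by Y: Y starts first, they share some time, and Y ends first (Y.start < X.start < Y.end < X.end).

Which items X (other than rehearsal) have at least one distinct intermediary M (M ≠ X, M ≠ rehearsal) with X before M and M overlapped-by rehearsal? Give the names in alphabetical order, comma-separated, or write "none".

Target rehearsal = [Tue 07:00, Fri 10:00].
Intermediaries M with M overlapped-by rehearsal: deploy, lunch, qa_pass.
Via deploy — items with X before deploy: design_review, triage.
Via lunch — items with X before lunch: design_review.
Via qa_pass — items with X before qa_pass: design_review.
Union: design_review, triage.

design_review, triage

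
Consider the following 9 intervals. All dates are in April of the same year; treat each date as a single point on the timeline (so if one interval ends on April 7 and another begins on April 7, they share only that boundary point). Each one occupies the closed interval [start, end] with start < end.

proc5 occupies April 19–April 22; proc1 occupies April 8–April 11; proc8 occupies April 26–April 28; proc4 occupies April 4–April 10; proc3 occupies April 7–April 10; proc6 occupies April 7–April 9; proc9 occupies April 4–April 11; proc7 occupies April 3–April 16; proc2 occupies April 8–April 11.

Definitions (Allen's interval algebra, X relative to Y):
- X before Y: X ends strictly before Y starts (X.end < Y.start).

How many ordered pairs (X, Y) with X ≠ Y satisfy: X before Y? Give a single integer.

Checking all 72 ordered pairs for relation 'before'; matching pairs in alphabetical order:
(proc1, proc5): proc1 before proc5 ✓
(proc1, proc8): proc1 before proc8 ✓
(proc2, proc5): proc2 before proc5 ✓
(proc2, proc8): proc2 before proc8 ✓
(proc3, proc5): proc3 before proc5 ✓
(proc3, proc8): proc3 before proc8 ✓
(proc4, proc5): proc4 before proc5 ✓
(proc4, proc8): proc4 before proc8 ✓
(proc5, proc8): proc5 before proc8 ✓
(proc6, proc5): proc6 before proc5 ✓
(proc6, proc8): proc6 before proc8 ✓
(proc7, proc5): proc7 before proc5 ✓
(proc7, proc8): proc7 before proc8 ✓
(proc9, proc5): proc9 before proc5 ✓
(proc9, proc8): proc9 before proc8 ✓
Count: 15.

15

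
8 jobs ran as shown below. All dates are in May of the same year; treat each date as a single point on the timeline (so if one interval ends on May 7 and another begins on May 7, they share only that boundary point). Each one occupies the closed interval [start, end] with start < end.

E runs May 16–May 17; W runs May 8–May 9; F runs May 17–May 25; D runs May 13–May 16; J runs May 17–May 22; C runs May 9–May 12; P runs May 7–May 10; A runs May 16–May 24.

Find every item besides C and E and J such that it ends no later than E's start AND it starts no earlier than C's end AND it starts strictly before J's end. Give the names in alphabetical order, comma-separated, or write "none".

D

Conditions: its end is no later than E's start (X.end <= May 16) AND its start is no earlier than C's end (X.start >= May 12) AND its start is strictly before J's end (X.start < May 22).
A: end May 24 <= May 16? ✗; start May 16 >= May 12? ✓; start May 16 < May 22? ✓ → no.
D: end May 16 <= May 16? ✓; start May 13 >= May 12? ✓; start May 13 < May 22? ✓ → yes.
F: end May 25 <= May 16? ✗; start May 17 >= May 12? ✓; start May 17 < May 22? ✓ → no.
P: end May 10 <= May 16? ✓; start May 7 >= May 12? ✗; start May 7 < May 22? ✓ → no.
W: end May 9 <= May 16? ✓; start May 8 >= May 12? ✗; start May 8 < May 22? ✓ → no.
Result: D.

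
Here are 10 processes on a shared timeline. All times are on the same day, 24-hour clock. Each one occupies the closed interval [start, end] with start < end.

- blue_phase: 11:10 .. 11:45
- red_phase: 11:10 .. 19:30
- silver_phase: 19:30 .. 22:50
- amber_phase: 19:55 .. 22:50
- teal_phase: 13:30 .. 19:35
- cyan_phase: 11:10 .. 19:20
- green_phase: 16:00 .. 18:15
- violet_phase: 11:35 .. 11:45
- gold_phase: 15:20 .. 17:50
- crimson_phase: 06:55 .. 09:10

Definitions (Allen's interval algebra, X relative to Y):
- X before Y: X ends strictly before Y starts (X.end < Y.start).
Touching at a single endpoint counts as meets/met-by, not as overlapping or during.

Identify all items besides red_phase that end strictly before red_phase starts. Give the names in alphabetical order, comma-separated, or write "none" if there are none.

Target red_phase = [11:10, 19:30].
amber_phase [19:55, 22:50] → after → no.
blue_phase [11:10, 11:45] → starts → no.
crimson_phase [06:55, 09:10] → before → yes.
cyan_phase [11:10, 19:20] → starts → no.
gold_phase [15:20, 17:50] → during → no.
green_phase [16:00, 18:15] → during → no.
silver_phase [19:30, 22:50] → met-by → no.
teal_phase [13:30, 19:35] → overlapped-by → no.
violet_phase [11:35, 11:45] → during → no.
Result: crimson_phase.

crimson_phase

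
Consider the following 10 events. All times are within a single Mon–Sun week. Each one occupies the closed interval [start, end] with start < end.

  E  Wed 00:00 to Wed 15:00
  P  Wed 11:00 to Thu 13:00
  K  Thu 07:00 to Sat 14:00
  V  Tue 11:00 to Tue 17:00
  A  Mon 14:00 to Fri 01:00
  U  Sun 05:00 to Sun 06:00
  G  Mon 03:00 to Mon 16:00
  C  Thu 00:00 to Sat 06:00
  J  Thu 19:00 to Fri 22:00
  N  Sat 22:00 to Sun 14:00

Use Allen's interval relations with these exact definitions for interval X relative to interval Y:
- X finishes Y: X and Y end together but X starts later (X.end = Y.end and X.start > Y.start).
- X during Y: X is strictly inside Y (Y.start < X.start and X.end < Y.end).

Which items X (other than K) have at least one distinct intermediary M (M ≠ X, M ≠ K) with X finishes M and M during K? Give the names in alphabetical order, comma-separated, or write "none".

none

Target K = [Thu 07:00, Sat 14:00].
Intermediaries M with M during K: J.
Via J — items with X finishes J: none.
Union: none.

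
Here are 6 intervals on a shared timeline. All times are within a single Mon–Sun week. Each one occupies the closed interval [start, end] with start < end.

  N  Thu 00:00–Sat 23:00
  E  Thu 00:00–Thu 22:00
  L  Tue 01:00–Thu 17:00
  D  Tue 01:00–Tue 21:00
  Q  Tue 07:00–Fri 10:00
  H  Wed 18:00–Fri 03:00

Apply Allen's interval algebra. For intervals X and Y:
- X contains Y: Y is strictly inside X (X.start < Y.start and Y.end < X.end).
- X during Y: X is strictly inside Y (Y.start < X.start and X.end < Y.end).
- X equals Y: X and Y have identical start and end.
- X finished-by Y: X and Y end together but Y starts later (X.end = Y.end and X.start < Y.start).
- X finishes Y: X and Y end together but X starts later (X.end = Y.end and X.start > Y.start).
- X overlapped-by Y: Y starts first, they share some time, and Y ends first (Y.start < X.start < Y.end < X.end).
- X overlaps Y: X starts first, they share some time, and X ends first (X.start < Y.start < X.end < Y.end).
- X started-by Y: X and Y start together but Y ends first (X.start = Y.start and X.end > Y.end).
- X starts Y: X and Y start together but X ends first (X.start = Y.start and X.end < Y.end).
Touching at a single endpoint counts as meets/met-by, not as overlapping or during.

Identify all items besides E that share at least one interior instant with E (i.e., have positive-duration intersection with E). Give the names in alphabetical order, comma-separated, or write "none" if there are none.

Target E = [Thu 00:00, Thu 22:00].
D [Tue 01:00, Tue 21:00] → before → no.
H [Wed 18:00, Fri 03:00] → contains → yes.
L [Tue 01:00, Thu 17:00] → overlaps → yes.
N [Thu 00:00, Sat 23:00] → started-by → yes.
Q [Tue 07:00, Fri 10:00] → contains → yes.
Result: H, L, N, Q.

H, L, N, Q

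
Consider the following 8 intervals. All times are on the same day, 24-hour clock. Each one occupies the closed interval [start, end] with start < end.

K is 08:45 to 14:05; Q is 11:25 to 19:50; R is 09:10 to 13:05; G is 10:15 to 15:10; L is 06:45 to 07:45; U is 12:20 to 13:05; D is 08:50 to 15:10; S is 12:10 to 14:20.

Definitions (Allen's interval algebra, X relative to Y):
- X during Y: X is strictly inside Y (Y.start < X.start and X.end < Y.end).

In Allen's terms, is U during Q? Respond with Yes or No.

Yes

U = [12:20, 13:05], Q = [11:25, 19:50].
Actual relation of U to Q: during.
Asked whether 'during' holds → Yes.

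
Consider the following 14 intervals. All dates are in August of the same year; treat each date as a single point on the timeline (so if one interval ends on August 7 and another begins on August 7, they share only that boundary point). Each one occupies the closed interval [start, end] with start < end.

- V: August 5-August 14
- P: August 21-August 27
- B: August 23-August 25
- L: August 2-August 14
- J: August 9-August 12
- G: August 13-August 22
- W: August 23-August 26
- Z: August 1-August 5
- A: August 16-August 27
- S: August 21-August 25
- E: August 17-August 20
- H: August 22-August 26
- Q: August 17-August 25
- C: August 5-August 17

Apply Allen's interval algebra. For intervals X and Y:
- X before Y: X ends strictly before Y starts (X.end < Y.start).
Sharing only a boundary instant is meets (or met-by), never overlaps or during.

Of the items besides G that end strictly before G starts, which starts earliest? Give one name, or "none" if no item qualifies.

Target G = [August 13, August 22].
A [August 16, August 27] → overlapped-by → excluded.
B [August 23, August 25] → after → excluded.
C [August 5, August 17] → overlaps → excluded.
E [August 17, August 20] → during → excluded.
H [August 22, August 26] → met-by → excluded.
J [August 9, August 12] → before → candidate.
L [August 2, August 14] → overlaps → excluded.
P [August 21, August 27] → overlapped-by → excluded.
Q [August 17, August 25] → overlapped-by → excluded.
S [August 21, August 25] → overlapped-by → excluded.
V [August 5, August 14] → overlaps → excluded.
W [August 23, August 26] → after → excluded.
Z [August 1, August 5] → before → candidate.
Among candidates, earliest start is August 1 → Z.

Z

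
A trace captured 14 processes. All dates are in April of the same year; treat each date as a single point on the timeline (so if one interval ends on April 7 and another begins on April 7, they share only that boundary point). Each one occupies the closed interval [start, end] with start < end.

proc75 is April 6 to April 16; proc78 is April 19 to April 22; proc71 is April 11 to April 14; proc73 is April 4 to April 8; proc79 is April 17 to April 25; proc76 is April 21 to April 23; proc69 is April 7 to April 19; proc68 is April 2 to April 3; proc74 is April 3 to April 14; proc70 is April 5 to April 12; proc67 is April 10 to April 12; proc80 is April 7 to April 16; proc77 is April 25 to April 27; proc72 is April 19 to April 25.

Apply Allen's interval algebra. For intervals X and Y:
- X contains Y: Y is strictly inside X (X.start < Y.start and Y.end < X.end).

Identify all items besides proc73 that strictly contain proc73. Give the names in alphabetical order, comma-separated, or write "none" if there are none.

Target proc73 = [April 4, April 8].
proc67 [April 10, April 12] → after → no.
proc68 [April 2, April 3] → before → no.
proc69 [April 7, April 19] → overlapped-by → no.
proc70 [April 5, April 12] → overlapped-by → no.
proc71 [April 11, April 14] → after → no.
proc72 [April 19, April 25] → after → no.
proc74 [April 3, April 14] → contains → yes.
proc75 [April 6, April 16] → overlapped-by → no.
proc76 [April 21, April 23] → after → no.
proc77 [April 25, April 27] → after → no.
proc78 [April 19, April 22] → after → no.
proc79 [April 17, April 25] → after → no.
proc80 [April 7, April 16] → overlapped-by → no.
Result: proc74.

proc74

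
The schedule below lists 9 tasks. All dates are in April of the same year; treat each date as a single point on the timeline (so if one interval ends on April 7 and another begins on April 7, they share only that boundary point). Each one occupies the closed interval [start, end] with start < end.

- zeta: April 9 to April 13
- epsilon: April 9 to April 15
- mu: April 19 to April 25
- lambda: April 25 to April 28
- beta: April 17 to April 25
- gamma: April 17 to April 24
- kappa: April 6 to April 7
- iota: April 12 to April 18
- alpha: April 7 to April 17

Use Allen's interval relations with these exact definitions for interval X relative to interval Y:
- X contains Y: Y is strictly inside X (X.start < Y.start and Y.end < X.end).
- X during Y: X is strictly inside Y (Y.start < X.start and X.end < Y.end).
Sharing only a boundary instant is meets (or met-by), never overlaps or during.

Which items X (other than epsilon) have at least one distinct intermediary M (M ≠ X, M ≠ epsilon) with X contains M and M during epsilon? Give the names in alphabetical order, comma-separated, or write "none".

none

Target epsilon = [April 9, April 15].
Intermediaries M with M during epsilon: none.
Union: none.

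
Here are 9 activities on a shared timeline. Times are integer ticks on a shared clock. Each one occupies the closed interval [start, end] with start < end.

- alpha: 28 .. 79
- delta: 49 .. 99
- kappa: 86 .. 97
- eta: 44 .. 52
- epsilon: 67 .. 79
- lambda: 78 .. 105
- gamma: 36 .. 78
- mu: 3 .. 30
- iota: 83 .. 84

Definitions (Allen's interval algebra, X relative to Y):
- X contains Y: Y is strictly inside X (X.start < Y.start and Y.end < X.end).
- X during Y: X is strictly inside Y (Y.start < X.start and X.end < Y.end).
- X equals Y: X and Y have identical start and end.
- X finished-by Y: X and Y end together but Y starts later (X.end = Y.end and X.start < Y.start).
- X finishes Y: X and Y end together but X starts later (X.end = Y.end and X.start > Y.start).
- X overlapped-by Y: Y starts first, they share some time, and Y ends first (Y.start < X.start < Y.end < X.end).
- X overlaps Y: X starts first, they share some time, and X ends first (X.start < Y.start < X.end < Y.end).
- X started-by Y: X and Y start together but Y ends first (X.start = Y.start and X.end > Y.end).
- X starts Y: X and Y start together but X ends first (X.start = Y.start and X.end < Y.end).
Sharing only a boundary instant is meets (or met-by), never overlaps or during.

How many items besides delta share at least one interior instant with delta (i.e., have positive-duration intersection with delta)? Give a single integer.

7

Target delta = [49, 99].
alpha [28, 79] → overlaps → counts.
epsilon [67, 79] → during → counts.
eta [44, 52] → overlaps → counts.
gamma [36, 78] → overlaps → counts.
iota [83, 84] → during → counts.
kappa [86, 97] → during → counts.
lambda [78, 105] → overlapped-by → counts.
mu [3, 30] → before → no.
Total: 7.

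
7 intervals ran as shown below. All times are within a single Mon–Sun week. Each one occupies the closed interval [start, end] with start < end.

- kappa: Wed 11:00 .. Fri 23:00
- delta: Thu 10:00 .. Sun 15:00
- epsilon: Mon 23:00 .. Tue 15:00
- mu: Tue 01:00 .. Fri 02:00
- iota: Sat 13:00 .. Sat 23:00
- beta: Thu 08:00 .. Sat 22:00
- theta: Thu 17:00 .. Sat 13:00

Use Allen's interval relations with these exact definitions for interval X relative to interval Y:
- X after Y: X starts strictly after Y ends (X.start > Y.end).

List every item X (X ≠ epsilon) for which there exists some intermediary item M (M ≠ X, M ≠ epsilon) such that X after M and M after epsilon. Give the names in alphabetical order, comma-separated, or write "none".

Target epsilon = [Mon 23:00, Tue 15:00].
Intermediaries M with M after epsilon: beta, delta, iota, kappa, theta.
Via beta — items with X after beta: none.
Via delta — items with X after delta: none.
Via iota — items with X after iota: none.
Via kappa — items with X after kappa: iota.
Via theta — items with X after theta: none.
Union: iota.

iota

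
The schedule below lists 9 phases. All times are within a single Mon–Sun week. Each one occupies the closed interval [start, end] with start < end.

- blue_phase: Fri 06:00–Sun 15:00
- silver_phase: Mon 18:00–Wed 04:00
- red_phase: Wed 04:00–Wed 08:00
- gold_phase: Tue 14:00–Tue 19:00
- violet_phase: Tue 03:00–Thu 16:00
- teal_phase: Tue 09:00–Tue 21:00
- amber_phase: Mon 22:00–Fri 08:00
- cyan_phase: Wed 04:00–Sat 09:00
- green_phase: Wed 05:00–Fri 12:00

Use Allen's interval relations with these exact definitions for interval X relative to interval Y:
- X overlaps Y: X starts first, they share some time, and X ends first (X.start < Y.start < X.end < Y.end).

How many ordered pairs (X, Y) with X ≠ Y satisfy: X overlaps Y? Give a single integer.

Checking all 72 ordered pairs for relation 'overlaps'; matching pairs in alphabetical order:
(amber_phase, blue_phase): amber_phase overlaps blue_phase ✓
(amber_phase, cyan_phase): amber_phase overlaps cyan_phase ✓
(amber_phase, green_phase): amber_phase overlaps green_phase ✓
(cyan_phase, blue_phase): cyan_phase overlaps blue_phase ✓
(green_phase, blue_phase): green_phase overlaps blue_phase ✓
(red_phase, green_phase): red_phase overlaps green_phase ✓
(silver_phase, amber_phase): silver_phase overlaps amber_phase ✓
(silver_phase, violet_phase): silver_phase overlaps violet_phase ✓
(violet_phase, cyan_phase): violet_phase overlaps cyan_phase ✓
(violet_phase, green_phase): violet_phase overlaps green_phase ✓
Count: 10.

10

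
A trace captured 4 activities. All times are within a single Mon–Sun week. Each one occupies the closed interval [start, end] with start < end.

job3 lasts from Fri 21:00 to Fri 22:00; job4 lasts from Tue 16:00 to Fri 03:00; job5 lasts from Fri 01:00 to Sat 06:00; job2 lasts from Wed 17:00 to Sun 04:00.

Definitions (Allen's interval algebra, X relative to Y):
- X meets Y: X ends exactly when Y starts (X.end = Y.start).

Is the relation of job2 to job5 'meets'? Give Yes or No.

No

job2 = [Wed 17:00, Sun 04:00], job5 = [Fri 01:00, Sat 06:00].
Actual relation of job2 to job5: contains.
Asked whether 'meets' holds → No.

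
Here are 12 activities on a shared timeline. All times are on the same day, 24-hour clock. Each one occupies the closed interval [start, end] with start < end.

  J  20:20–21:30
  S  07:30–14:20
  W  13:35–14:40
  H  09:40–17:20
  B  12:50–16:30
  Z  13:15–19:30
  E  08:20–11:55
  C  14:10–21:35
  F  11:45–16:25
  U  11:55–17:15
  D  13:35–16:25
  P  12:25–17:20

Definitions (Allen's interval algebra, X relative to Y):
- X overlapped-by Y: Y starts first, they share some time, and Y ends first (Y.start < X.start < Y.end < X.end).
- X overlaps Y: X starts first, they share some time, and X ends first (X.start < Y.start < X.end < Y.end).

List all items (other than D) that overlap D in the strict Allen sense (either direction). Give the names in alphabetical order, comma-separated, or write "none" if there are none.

C, S

Target D = [13:35, 16:25].
B [12:50, 16:30] → contains → no.
C [14:10, 21:35] → overlapped-by → yes.
E [08:20, 11:55] → before → no.
F [11:45, 16:25] → finished-by → no.
H [09:40, 17:20] → contains → no.
J [20:20, 21:30] → after → no.
P [12:25, 17:20] → contains → no.
S [07:30, 14:20] → overlaps → yes.
U [11:55, 17:15] → contains → no.
W [13:35, 14:40] → starts → no.
Z [13:15, 19:30] → contains → no.
Result: C, S.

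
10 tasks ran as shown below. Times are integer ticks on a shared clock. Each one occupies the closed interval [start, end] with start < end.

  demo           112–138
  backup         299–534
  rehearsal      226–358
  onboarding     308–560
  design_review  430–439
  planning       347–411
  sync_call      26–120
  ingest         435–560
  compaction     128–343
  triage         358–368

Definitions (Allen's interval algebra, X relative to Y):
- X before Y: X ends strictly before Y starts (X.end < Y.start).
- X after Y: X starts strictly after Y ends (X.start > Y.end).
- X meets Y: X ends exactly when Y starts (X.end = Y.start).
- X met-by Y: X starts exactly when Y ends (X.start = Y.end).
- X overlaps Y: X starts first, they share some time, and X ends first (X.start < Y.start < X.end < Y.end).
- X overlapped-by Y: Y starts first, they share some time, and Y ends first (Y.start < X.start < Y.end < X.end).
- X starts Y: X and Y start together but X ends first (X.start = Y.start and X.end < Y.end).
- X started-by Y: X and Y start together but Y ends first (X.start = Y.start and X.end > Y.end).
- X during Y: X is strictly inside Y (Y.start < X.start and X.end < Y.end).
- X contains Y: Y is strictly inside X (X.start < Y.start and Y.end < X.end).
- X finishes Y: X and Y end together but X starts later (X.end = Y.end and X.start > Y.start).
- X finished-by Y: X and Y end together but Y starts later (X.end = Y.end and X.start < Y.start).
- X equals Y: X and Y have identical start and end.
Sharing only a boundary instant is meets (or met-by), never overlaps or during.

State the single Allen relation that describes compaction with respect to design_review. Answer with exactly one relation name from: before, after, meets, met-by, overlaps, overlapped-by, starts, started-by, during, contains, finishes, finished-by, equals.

compaction = [128, 343]; design_review = [430, 439].
Compare endpoints: compaction.start < design_review.start, compaction.start < design_review.end, compaction.end < design_review.start, compaction.end < design_review.end.
That pattern is 'before'.

before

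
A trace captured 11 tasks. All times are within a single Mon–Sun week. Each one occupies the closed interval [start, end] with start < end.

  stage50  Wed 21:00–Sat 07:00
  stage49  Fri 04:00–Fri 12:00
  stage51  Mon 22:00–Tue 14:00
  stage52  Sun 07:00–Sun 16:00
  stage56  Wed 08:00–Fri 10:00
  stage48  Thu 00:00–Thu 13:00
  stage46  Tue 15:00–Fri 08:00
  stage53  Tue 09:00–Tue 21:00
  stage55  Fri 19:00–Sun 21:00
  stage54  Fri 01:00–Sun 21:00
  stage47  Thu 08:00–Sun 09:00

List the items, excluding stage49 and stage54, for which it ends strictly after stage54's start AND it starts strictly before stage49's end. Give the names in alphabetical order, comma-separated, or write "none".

Conditions: its end is strictly after stage54's start (X.end > Fri 01:00) AND its start is strictly before stage49's end (X.start < Fri 12:00).
stage46: end Fri 08:00 > Fri 01:00? ✓; start Tue 15:00 < Fri 12:00? ✓ → yes.
stage47: end Sun 09:00 > Fri 01:00? ✓; start Thu 08:00 < Fri 12:00? ✓ → yes.
stage48: end Thu 13:00 > Fri 01:00? ✗; start Thu 00:00 < Fri 12:00? ✓ → no.
stage50: end Sat 07:00 > Fri 01:00? ✓; start Wed 21:00 < Fri 12:00? ✓ → yes.
stage51: end Tue 14:00 > Fri 01:00? ✗; start Mon 22:00 < Fri 12:00? ✓ → no.
stage52: end Sun 16:00 > Fri 01:00? ✓; start Sun 07:00 < Fri 12:00? ✗ → no.
stage53: end Tue 21:00 > Fri 01:00? ✗; start Tue 09:00 < Fri 12:00? ✓ → no.
stage55: end Sun 21:00 > Fri 01:00? ✓; start Fri 19:00 < Fri 12:00? ✗ → no.
stage56: end Fri 10:00 > Fri 01:00? ✓; start Wed 08:00 < Fri 12:00? ✓ → yes.
Result: stage46, stage47, stage50, stage56.

stage46, stage47, stage50, stage56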